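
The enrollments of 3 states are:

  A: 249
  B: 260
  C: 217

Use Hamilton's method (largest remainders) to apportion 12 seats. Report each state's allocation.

The standard divisor is 726/12 ≈ 60.5.
Standard quotas: A 4.116, B 4.298, C 3.587.
Lower quotas: A 4, B 4, C 3 (sum 11, leaving 1 seat).
Remainders in descending order: C 0.587, B 0.298, A 0.116.
Largest remainder: C receives the extra seat.

A=4, B=4, C=4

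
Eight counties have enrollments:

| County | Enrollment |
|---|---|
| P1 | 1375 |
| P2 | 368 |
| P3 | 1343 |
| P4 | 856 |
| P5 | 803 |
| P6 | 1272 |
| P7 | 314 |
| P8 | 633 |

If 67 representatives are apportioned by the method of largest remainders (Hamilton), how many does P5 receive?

Total 6964; standard divisor 6964/67 ≈ 103.94.
Standard quotas: P1 13.229, P2 3.540, P3 12.921, P4 8.235, P5 7.726, P6 12.238, P7 3.021, P8 6.090.
Lower quotas: P1 13, P2 3, P3 12, P4 8, P5 7, P6 12, P7 3, P8 6 (sum 64, leaving 3 seats).
Remainders in descending order: P3 0.921, P5 0.726, P2 0.540, P6 0.238, P4 0.235, P1 0.229, P8 0.090, P7 0.021.
Largest remainders: P3, P5, P2 receive the extra seats.
P5 receives 8.

8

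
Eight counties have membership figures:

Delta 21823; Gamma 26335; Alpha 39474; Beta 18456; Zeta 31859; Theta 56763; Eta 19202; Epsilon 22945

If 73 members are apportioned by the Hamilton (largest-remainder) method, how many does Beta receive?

The standard divisor is 236857/73 ≈ 3244.616.
Standard quotas: Delta 6.7259, Gamma 8.1165, Alpha 12.1660, Beta 5.6882, Zeta 9.8190, Theta 17.4945, Eta 5.9181, Epsilon 7.0717.
Lower quotas: Delta 6, Gamma 8, Alpha 12, Beta 5, Zeta 9, Theta 17, Eta 5, Epsilon 7 (sum 69, leaving 4 seats).
Remainders in descending order: Eta 0.9181, Zeta 0.8190, Delta 0.7259, Beta 0.6882, Theta 0.4945, Alpha 0.1660, Gamma 0.1165, Epsilon 0.0717.
Largest remainders: Eta, Zeta, Delta, Beta receive the extra seats.
Beta receives 6.

6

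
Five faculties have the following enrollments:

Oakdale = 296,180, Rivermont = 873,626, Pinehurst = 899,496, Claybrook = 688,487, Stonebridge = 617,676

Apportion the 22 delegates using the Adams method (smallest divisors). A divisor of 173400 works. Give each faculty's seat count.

With modified divisor 173400: modified quotas Oakdale 1.708, Rivermont 5.038, Pinehurst 5.187, Claybrook 3.971, Stonebridge 3.562.
Rounding up: Oakdale 2, Rivermont 6, Pinehurst 6, Claybrook 4, Stonebridge 4 (total 22).

Oakdale 2; Rivermont 6; Pinehurst 6; Claybrook 4; Stonebridge 4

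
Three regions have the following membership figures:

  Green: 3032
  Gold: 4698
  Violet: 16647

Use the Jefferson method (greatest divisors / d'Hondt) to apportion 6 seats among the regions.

Standard divisor 24377/6 ≈ 4062.833; standard quotas: Green 0.746, Gold 1.156, Violet 4.097.
Rounding down gives 0, 1, 4 = 5 seats, so the divisor must be adjusted.
With modified divisor 3200: modified quotas Green 0.948, Gold 1.468, Violet 5.202.
Rounding down: Green 0, Gold 1, Violet 5 (total 6).

Green: 0, Gold: 1, Violet: 5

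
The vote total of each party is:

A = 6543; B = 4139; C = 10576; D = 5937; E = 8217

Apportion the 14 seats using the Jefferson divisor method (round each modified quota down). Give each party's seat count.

A: 3, B: 1, C: 5, D: 2, E: 3

Standard divisor 35412/14 ≈ 2529.429; standard quotas: A 2.587, B 1.636, C 4.181, D 2.347, E 3.249.
Rounding down gives 2, 1, 4, 2, 3 = 12 seats, so the divisor must be adjusted.
With modified divisor 2100: modified quotas A 3.116, B 1.971, C 5.036, D 2.827, E 3.913.
Rounding down: A 3, B 1, C 5, D 2, E 3 (total 14).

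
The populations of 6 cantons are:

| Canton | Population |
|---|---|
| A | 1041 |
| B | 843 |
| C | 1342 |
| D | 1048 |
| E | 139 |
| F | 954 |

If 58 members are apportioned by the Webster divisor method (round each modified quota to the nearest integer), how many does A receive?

11

Standard divisor 5367/58 ≈ 92.534; standard quotas: A 11.250, B 9.110, C 14.503, D 11.326, E 1.502, F 10.310.
Rounding to the nearest integer gives A 11, B 9, C 15, D 11, E 2, F 10 — total 58, matching the house size, so no adjustment is needed.
A receives 11.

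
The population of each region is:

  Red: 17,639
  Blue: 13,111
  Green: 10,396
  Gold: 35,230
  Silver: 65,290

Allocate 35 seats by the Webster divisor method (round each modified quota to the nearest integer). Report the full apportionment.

Red: 4; Blue: 3; Green: 3; Gold: 9; Silver: 16

Standard divisor 141666/35 ≈ 4047.6; standard quotas: Red 4.358, Blue 3.239, Green 2.568, Gold 8.704, Silver 16.131.
Rounding to the nearest integer gives Red 4, Blue 3, Green 3, Gold 9, Silver 16 — total 35, matching the house size, so no adjustment is needed.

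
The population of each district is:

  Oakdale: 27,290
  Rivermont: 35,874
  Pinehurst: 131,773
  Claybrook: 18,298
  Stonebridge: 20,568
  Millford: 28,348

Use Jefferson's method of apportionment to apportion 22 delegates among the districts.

Standard divisor 262151/22 ≈ 11915.955; standard quotas: Oakdale 2.290, Rivermont 3.011, Pinehurst 11.059, Claybrook 1.536, Stonebridge 1.726, Millford 2.379.
Rounding down gives 2, 3, 11, 1, 1, 2 = 20 seats, so the divisor must be adjusted.
With modified divisor 10180.7: modified quotas Oakdale 2.681, Rivermont 3.524, Pinehurst 12.943, Claybrook 1.797, Stonebridge 2.020, Millford 2.784.
Rounding down: Oakdale 2, Rivermont 3, Pinehurst 12, Claybrook 1, Stonebridge 2, Millford 2 (total 22).

Oakdale=2; Rivermont=3; Pinehurst=12; Claybrook=1; Stonebridge=2; Millford=2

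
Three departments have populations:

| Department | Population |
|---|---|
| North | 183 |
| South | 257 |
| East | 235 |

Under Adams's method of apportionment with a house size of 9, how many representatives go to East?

Standard divisor 675/9 ≈ 75; standard quotas: North 2.440, South 3.427, East 3.133.
Rounding up gives 3, 4, 4 = 11 seats, so the divisor must be adjusted.
With modified divisor 90: modified quotas North 2.033, South 2.856, East 2.611.
Rounding up: North 3, South 3, East 3 (total 9).
East receives 3.

3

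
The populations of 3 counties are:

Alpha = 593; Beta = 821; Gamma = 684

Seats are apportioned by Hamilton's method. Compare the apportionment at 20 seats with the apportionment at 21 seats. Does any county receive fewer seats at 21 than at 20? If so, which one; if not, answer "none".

none

At 20 seats: Alpha 6, Beta 8, Gamma 6.
At 21 seats: Alpha 6, Beta 8, Gamma 7.
No county's allocation decreased.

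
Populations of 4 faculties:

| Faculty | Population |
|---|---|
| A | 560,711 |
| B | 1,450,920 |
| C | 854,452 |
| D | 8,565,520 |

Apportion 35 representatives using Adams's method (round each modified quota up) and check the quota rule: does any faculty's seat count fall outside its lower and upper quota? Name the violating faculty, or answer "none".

D

Standard quotas: A 1.717, B 4.442, C 2.616, D 26.225.
Adams allocation: A 2, B 5, C 3, D 25.
D has quota 26.225 (lower 26, upper 27) but receives 25 — outside the quota interval.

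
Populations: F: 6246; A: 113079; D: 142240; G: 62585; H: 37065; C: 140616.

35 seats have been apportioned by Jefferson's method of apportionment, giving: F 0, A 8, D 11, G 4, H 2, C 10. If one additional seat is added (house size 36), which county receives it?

Priority for the next seat is population ÷ (current seats + 1).
Priorities: F 6246.000, A 12564.333, D 11853.333, G 12517.000, H 12355.000, C 12783.273.
Highest priority: C.

C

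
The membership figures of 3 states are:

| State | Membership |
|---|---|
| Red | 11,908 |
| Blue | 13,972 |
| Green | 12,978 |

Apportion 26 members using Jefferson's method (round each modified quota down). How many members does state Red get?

Standard divisor 38858/26 ≈ 1494.538; standard quotas: Red 7.968, Blue 9.349, Green 8.684.
Rounding down gives 7, 9, 8 = 24 seats, so the divisor must be adjusted.
With modified divisor 1420: modified quotas Red 8.386, Blue 9.839, Green 9.139.
Rounding down: Red 8, Blue 9, Green 9 (total 26).
Red receives 8.

8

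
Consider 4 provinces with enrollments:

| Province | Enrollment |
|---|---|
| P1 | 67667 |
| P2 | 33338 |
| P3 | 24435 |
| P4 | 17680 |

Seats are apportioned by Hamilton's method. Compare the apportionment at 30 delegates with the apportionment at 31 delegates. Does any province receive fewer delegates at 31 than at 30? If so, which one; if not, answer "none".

At 30 seats: P1 14, P2 7, P3 5, P4 4.
At 31 seats: P1 15, P2 7, P3 5, P4 4.
No province's allocation decreased.

none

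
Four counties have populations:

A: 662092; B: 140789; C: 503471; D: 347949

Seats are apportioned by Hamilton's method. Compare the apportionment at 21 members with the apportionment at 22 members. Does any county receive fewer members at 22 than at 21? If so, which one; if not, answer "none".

At 21 seats: A 8, B 2, C 6, D 5.
At 22 seats: A 9, B 2, C 7, D 4.
D drops from 5 to 4.

D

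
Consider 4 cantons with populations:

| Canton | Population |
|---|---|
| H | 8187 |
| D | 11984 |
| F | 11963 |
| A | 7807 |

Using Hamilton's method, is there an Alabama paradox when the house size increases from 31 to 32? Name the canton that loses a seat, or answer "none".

At 31 seats: H 7, D 9, F 9, A 6.
At 32 seats: H 6, D 10, F 10, A 6.
H drops from 7 to 6.

H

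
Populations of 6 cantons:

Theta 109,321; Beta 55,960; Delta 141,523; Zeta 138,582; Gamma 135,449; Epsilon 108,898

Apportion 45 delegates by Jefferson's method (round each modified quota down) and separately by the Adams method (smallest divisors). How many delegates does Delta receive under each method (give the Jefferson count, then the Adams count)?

10 and 9

Jefferson: Theta 7, Beta 3, Delta 10, Zeta 9, Gamma 9, Epsilon 7.
Adams: Theta 7, Beta 4, Delta 9, Zeta 9, Gamma 9, Epsilon 7.
Delta gets 10 under Jefferson and 9 under Adams.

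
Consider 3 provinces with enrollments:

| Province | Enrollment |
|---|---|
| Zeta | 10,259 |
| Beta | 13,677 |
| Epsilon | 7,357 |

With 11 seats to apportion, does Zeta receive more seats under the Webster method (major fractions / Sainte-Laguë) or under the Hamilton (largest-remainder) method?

Hamilton

Webster: Zeta 3, Beta 5, Epsilon 3.
Hamilton: Zeta 4, Beta 5, Epsilon 2.
Zeta gets 3 under Webster and 4 under Hamilton.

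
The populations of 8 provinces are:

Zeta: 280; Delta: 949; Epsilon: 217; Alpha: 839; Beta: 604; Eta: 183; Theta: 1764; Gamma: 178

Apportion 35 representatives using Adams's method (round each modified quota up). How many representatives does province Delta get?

Standard divisor 5014/35 ≈ 143.257; standard quotas: Zeta 1.955, Delta 6.624, Epsilon 1.515, Alpha 5.857, Beta 4.216, Eta 1.277, Theta 12.314, Gamma 1.243.
Rounding up gives 2, 7, 2, 6, 5, 2, 13, 2 = 39 seats, so the divisor must be adjusted.
With modified divisor 164: modified quotas Zeta 1.707, Delta 5.787, Epsilon 1.323, Alpha 5.116, Beta 3.683, Eta 1.116, Theta 10.756, Gamma 1.085.
Rounding up: Zeta 2, Delta 6, Epsilon 2, Alpha 6, Beta 4, Eta 2, Theta 11, Gamma 2 (total 35).
Delta receives 6.

6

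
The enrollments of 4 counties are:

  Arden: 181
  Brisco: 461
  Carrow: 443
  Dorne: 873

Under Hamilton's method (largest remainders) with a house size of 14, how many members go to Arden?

The standard divisor is 1958/14 ≈ 139.857.
Standard quotas: Arden 1.294, Brisco 3.296, Carrow 3.168, Dorne 6.242.
Lower quotas: Arden 1, Brisco 3, Carrow 3, Dorne 6 (sum 13, leaving 1 seat).
Remainders in descending order: Brisco 0.296, Arden 0.294, Dorne 0.242, Carrow 0.168.
The surplus seat goes to Brisco.
Arden receives 1.

1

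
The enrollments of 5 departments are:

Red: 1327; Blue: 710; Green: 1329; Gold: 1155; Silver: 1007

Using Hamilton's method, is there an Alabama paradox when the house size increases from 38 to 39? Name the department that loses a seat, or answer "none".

At 38 seats: Red 9, Blue 5, Green 9, Gold 8, Silver 7.
At 39 seats: Red 9, Blue 5, Green 10, Gold 8, Silver 7.
No department's allocation decreased.

none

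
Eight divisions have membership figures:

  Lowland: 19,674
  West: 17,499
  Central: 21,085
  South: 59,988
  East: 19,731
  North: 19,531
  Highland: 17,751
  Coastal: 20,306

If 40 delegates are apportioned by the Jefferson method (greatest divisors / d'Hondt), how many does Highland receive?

Standard divisor 195565/40 ≈ 4889.125; standard quotas: Lowland 4.024, West 3.579, Central 4.313, South 12.270, East 4.036, North 3.995, Highland 3.631, Coastal 4.153.
Rounding down gives 4, 3, 4, 12, 4, 3, 3, 4 = 37 seats, so the divisor must be adjusted.
With modified divisor 4400: modified quotas Lowland 4.471, West 3.977, Central 4.792, South 13.634, East 4.484, North 4.439, Highland 4.034, Coastal 4.615.
Rounding down: Lowland 4, West 3, Central 4, South 13, East 4, North 4, Highland 4, Coastal 4 (total 40).
Highland receives 4.

4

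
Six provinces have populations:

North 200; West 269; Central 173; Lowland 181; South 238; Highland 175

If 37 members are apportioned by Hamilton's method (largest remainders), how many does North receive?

6

Standard divisor: 1236 ÷ 37 ≈ 33.405.
Standard quotas: North 5.987, West 8.053, Central 5.179, Lowland 5.418, South 7.125, Highland 5.239.
Lower quotas: North 5, West 8, Central 5, Lowland 5, South 7, Highland 5 (sum 35, leaving 2 seats).
Remainders in descending order: North 0.987, Lowland 0.418, Highland 0.239, Central 0.179, South 0.125, West 0.053.
The surplus seats go to North, Lowland.
North receives 6.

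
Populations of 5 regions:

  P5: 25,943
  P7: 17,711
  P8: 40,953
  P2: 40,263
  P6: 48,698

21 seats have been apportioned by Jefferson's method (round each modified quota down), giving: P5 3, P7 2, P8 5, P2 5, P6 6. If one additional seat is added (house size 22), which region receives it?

Priority for the next seat is population ÷ (current seats + 1).
Priorities: P5 6485.750, P7 5903.667, P8 6825.500, P2 6710.500, P6 6956.857.
Highest priority: P6.

P6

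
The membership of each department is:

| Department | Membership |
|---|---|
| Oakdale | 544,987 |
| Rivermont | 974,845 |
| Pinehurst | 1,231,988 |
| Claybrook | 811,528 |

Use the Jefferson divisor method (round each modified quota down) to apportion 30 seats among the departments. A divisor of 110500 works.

With modified divisor 110500: modified quotas Oakdale 4.932, Rivermont 8.822, Pinehurst 11.149, Claybrook 7.344.
Rounding down: Oakdale 4, Rivermont 8, Pinehurst 11, Claybrook 7 (total 30).

Oakdale 4, Rivermont 8, Pinehurst 11, Claybrook 7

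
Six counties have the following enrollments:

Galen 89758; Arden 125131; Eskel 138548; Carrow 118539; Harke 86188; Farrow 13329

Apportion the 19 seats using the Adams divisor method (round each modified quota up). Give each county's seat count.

Standard divisor 571493/19 ≈ 30078.579; standard quotas: Galen 2.984, Arden 4.160, Eskel 4.606, Carrow 3.941, Harke 2.865, Farrow 0.443.
Rounding up gives 3, 5, 5, 4, 3, 1 = 21 seats, so the divisor must be adjusted.
With modified divisor 37100: modified quotas Galen 2.419, Arden 3.373, Eskel 3.734, Carrow 3.195, Harke 2.323, Farrow 0.359.
Rounding up: Galen 3, Arden 4, Eskel 4, Carrow 4, Harke 3, Farrow 1 (total 19).

Galen=3; Arden=4; Eskel=4; Carrow=4; Harke=3; Farrow=1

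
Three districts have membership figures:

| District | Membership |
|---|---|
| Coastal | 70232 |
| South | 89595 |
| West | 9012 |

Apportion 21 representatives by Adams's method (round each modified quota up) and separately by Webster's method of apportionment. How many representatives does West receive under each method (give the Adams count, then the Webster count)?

Adams: Coastal 8, South 11, West 2.
Webster: Coastal 9, South 11, West 1.
West gets 2 under Adams and 1 under Webster.

2 and 1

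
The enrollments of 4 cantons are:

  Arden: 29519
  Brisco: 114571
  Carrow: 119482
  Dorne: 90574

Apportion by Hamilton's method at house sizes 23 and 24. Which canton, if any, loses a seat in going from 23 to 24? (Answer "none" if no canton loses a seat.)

none

At 23 seats: Arden 2, Brisco 7, Carrow 8, Dorne 6.
At 24 seats: Arden 2, Brisco 8, Carrow 8, Dorne 6.
No canton's allocation decreased.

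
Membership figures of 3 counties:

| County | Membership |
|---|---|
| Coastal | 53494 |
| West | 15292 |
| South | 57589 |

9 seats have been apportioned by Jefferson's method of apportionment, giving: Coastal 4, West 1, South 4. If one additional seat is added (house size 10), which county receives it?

Priority for the next seat is population ÷ (current seats + 1).
Priorities: Coastal 10698.800, West 7646.000, South 11517.800.
Highest priority: South.

South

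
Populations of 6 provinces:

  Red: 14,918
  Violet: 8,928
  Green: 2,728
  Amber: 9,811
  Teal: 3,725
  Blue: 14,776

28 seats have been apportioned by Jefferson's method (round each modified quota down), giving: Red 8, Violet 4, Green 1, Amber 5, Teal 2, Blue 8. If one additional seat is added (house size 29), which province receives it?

Priority for the next seat is population ÷ (current seats + 1).
Priorities: Red 1657.556, Violet 1785.600, Green 1364.000, Amber 1635.167, Teal 1241.667, Blue 1641.778.
Highest priority: Violet.

Violet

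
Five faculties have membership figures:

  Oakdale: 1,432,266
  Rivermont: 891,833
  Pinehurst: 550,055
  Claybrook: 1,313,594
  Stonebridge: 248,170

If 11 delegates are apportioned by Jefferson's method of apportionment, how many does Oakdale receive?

Standard divisor 4435918/11 ≈ 403265.273; standard quotas: Oakdale 3.552, Rivermont 2.212, Pinehurst 1.364, Claybrook 3.257, Stonebridge 0.615.
Rounding down gives 3, 2, 1, 3, 0 = 9 seats, so the divisor must be adjusted.
With modified divisor 312800: modified quotas Oakdale 4.579, Rivermont 2.851, Pinehurst 1.758, Claybrook 4.199, Stonebridge 0.793.
Rounding down: Oakdale 4, Rivermont 2, Pinehurst 1, Claybrook 4, Stonebridge 0 (total 11).
Oakdale receives 4.

4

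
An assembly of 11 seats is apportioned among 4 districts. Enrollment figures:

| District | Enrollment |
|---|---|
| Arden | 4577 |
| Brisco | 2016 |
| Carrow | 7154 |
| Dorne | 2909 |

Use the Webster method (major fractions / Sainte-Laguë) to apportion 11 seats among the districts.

Standard divisor 16656/11 ≈ 1514.182; standard quotas: Arden 3.023, Brisco 1.331, Carrow 4.725, Dorne 1.921.
Rounding to the nearest integer gives Arden 3, Brisco 1, Carrow 5, Dorne 2 — total 11, matching the house size, so no adjustment is needed.

Arden 3, Brisco 1, Carrow 5, Dorne 2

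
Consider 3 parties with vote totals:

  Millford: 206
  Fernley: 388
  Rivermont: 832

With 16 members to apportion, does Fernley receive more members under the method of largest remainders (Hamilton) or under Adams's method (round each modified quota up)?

Hamilton: Millford 2, Fernley 5, Rivermont 9.
Adams: Millford 3, Fernley 4, Rivermont 9.
Fernley gets 5 under Hamilton and 4 under Adams.

Hamilton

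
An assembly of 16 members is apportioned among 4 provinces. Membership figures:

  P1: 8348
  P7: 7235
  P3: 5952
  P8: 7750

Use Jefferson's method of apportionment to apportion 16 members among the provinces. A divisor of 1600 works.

P1 5, P7 4, P3 3, P8 4

With modified divisor 1600: modified quotas P1 5.218, P7 4.522, P3 3.720, P8 4.844.
Rounding down: P1 5, P7 4, P3 3, P8 4 (total 16).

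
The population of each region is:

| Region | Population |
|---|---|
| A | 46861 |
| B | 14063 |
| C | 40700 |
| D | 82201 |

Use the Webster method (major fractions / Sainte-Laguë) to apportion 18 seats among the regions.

Standard divisor 183825/18 ≈ 10212.5; standard quotas: A 4.589, B 1.377, C 3.985, D 8.049.
Rounding to the nearest integer gives A 5, B 1, C 4, D 8 — total 18, matching the house size, so no adjustment is needed.

A=5, B=1, C=4, D=8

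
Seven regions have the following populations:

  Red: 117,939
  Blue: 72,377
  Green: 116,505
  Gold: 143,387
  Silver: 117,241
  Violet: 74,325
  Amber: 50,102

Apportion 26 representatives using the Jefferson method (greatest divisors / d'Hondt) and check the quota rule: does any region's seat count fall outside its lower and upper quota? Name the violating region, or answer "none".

Standard quotas: Red 4.432, Blue 2.720, Green 4.378, Gold 5.388, Silver 4.406, Violet 2.793, Amber 1.883.
Jefferson allocation: Red 4, Blue 3, Green 4, Gold 6, Silver 4, Violet 3, Amber 2.
Every allocation lies between the lower and upper quota.

none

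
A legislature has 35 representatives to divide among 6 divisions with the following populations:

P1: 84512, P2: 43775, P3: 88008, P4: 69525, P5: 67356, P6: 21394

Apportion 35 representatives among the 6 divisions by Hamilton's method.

Total 374570; standard divisor 374570/35 = 10702.
Standard quotas: P1 7.8968, P2 4.0904, P3 8.2235, P4 6.4964, P5 6.2938, P6 1.9991.
Lower quotas: P1 7, P2 4, P3 8, P4 6, P5 6, P6 1 (sum 32, leaving 3 seats).
Remainders in descending order: P6 0.9991, P1 0.8968, P4 0.4964, P5 0.2938, P3 0.2235, P2 0.0904.
The surplus seats go to P6, P1, P4.

P1 8, P2 4, P3 8, P4 7, P5 6, P6 2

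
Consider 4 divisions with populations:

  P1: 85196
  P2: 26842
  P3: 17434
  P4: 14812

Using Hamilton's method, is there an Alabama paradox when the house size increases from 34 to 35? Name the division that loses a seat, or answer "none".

At 34 seats: P1 20, P2 6, P3 4, P4 4.
At 35 seats: P1 21, P2 6, P3 4, P4 4.
No division's allocation decreased.

none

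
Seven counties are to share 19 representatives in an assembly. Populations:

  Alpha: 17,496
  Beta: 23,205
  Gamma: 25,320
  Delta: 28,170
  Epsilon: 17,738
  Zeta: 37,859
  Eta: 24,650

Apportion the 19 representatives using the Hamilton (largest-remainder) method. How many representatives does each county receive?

Total 174438; standard divisor 174438/19 ≈ 9180.947.
Standard quotas: Alpha 1.9057, Beta 2.5275, Gamma 2.7579, Delta 3.0683, Epsilon 1.9320, Zeta 4.1236, Eta 2.6849.
Lower quotas: Alpha 1, Beta 2, Gamma 2, Delta 3, Epsilon 1, Zeta 4, Eta 2 (sum 15, leaving 4 seats).
Remainders in descending order: Epsilon 0.9320, Alpha 0.9057, Gamma 0.7579, Eta 0.6849, Beta 0.5275, Zeta 0.1236, Delta 0.0683.
Largest remainders: Epsilon, Alpha, Gamma, Eta receive the extra seats.

Alpha 2, Beta 2, Gamma 3, Delta 3, Epsilon 2, Zeta 4, Eta 3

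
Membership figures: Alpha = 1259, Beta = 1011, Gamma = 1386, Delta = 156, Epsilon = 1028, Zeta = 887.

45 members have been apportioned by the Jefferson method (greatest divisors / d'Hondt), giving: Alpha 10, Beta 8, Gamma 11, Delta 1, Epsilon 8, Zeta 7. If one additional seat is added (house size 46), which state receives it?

Priority for the next seat is population ÷ (current seats + 1).
Priorities: Alpha 114.455, Beta 112.333, Gamma 115.500, Delta 78.000, Epsilon 114.222, Zeta 110.875.
Highest priority: Gamma.

Gamma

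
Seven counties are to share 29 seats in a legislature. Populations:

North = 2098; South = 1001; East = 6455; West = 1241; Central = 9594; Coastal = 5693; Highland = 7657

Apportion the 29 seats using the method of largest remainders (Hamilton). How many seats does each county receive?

Standard divisor: 33739 ÷ 29 ≈ 1163.414.
Standard quotas: North 1.8033, South 0.8604, East 5.5483, West 1.0667, Central 8.2464, Coastal 4.8934, Highland 6.5815.
Lower quotas: North 1, South 0, East 5, West 1, Central 8, Coastal 4, Highland 6 (sum 25, leaving 4 seats).
Remainders in descending order: Coastal 0.8934, South 0.8604, North 0.8033, Highland 0.5815, East 0.5483, Central 0.2464, West 0.0667.
The surplus seats go to Coastal, South, North, Highland.

North 2; South 1; East 5; West 1; Central 8; Coastal 5; Highland 7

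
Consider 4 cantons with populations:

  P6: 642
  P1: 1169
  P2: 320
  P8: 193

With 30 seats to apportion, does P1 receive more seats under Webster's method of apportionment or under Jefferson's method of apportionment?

Jefferson

Webster: P6 8, P1 15, P2 4, P8 3.
Jefferson: P6 8, P1 16, P2 4, P8 2.
P1 gets 15 under Webster and 16 under Jefferson.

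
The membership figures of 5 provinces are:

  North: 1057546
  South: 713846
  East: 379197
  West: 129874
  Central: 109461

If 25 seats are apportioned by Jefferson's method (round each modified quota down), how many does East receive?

Standard divisor 2389924/25 ≈ 95596.96; standard quotas: North 11.063, South 7.467, East 3.967, West 1.359, Central 1.145.
Rounding down gives 11, 7, 3, 1, 1 = 23 seats, so the divisor must be adjusted.
With modified divisor 88700: modified quotas North 11.923, South 8.048, East 4.275, West 1.464, Central 1.234.
Rounding down: North 11, South 8, East 4, West 1, Central 1 (total 25).
East receives 4.

4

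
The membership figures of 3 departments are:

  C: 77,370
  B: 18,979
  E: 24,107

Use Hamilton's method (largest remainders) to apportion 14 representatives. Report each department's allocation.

C=9; B=2; E=3

Total 120456; standard divisor 120456/14 = 8604.
Standard quotas: C 8.9923, B 2.2058, E 2.8018.
Lower quotas: C 8, B 2, E 2 (sum 12, leaving 2 seats).
Remainders in descending order: C 0.9923, E 0.8018, B 0.2058.
The surplus seats go to C, E.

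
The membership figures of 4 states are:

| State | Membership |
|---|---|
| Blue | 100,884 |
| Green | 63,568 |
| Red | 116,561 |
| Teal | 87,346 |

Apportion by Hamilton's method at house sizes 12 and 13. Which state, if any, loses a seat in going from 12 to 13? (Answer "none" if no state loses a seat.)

At 12 seats: Blue 3, Green 2, Red 4, Teal 3.
At 13 seats: Blue 4, Green 2, Red 4, Teal 3.
No state's allocation decreased.

none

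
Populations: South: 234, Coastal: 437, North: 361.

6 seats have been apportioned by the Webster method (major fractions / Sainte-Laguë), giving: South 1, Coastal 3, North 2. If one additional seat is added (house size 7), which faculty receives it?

South

Priority for the next seat is population ÷ (current seats + 0.5).
Priorities: South 156.000, Coastal 124.857, North 144.400.
Highest priority: South.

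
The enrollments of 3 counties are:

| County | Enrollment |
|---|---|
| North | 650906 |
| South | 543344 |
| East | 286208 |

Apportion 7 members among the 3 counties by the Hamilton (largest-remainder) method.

North 3; South 3; East 1

The standard divisor is 1480458/7 = 211494.
Standard quotas: North 3.0777, South 2.5691, East 1.3533.
Lower quotas: North 3, South 2, East 1 (sum 6, leaving 1 seat).
Remainders in descending order: South 0.5691, East 0.3533, North 0.0777.
Largest remainder: South receives the extra seat.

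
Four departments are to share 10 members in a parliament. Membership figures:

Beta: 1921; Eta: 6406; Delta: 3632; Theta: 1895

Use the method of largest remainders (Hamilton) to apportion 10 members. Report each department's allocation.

Total 13854; standard divisor 13854/10 ≈ 1385.4.
Standard quotas: Beta 1.3866, Eta 4.6239, Delta 2.6216, Theta 1.3678.
Lower quotas: Beta 1, Eta 4, Delta 2, Theta 1 (sum 8, leaving 2 seats).
Remainders in descending order: Eta 0.6239, Delta 0.6216, Beta 0.3866, Theta 0.3678.
The surplus seats go to Eta, Delta.

Beta 1, Eta 5, Delta 3, Theta 1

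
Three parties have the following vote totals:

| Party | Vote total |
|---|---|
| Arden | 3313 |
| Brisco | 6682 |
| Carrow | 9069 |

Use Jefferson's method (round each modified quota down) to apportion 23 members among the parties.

Standard divisor 19064/23 ≈ 828.87; standard quotas: Arden 3.997, Brisco 8.062, Carrow 10.941.
Rounding down gives 3, 8, 10 = 21 seats, so the divisor must be adjusted.
With modified divisor 800: modified quotas Arden 4.141, Brisco 8.352, Carrow 11.336.
Rounding down: Arden 4, Brisco 8, Carrow 11 (total 23).

Arden 4, Brisco 8, Carrow 11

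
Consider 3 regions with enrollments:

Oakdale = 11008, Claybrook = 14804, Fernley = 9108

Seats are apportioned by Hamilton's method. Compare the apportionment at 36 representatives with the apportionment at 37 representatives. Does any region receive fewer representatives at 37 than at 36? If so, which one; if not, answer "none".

Fernley

At 36 seats: Oakdale 11, Claybrook 15, Fernley 10.
At 37 seats: Oakdale 12, Claybrook 16, Fernley 9.
Fernley drops from 10 to 9.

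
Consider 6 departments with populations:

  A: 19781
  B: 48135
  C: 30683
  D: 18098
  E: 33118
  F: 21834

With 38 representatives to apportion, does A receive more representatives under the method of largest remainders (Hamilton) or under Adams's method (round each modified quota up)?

Adams

Hamilton: A 4, B 11, C 7, D 4, E 7, F 5.
Adams: A 5, B 10, C 7, D 4, E 7, F 5.
A gets 4 under Hamilton and 5 under Adams.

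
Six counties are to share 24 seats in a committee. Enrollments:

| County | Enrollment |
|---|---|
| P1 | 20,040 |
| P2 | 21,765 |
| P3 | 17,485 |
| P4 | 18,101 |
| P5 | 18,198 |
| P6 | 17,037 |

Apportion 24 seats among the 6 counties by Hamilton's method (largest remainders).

The standard divisor is 112626/24 ≈ 4692.75.
Standard quotas: P1 4.2704, P2 4.6380, P3 3.7260, P4 3.8572, P5 3.8779, P6 3.6305.
Lower quotas: P1 4, P2 4, P3 3, P4 3, P5 3, P6 3 (sum 20, leaving 4 seats).
Remainders in descending order: P5 0.8779, P4 0.8572, P3 0.7260, P2 0.6380, P6 0.6305, P1 0.2704.
The surplus seats go to P5, P4, P3, P2.

P1 4, P2 5, P3 4, P4 4, P5 4, P6 3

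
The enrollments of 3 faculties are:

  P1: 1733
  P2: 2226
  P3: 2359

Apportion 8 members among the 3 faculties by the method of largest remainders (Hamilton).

P1: 2, P2: 3, P3: 3

Total 6318; standard divisor 6318/8 ≈ 789.75.
Standard quotas: P1 2.194, P2 2.819, P3 2.987.
Lower quotas: P1 2, P2 2, P3 2 (sum 6, leaving 2 seats).
Remainders in descending order: P3 0.987, P2 0.819, P1 0.194.
The surplus seats go to P3, P2.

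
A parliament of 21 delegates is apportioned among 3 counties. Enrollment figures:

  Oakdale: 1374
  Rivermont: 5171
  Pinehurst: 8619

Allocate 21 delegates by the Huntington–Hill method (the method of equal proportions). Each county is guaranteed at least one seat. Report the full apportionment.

Oakdale: 2, Rivermont: 7, Pinehurst: 12

With divisor 721: modified quotas Oakdale 1.906, Rivermont 7.172, Pinehurst 11.954.
Geometric-mean thresholds: Oakdale √(1·2)=1.414, Rivermont √(7·8)=7.483, Pinehurst √(11·12)=11.489.
Each quota rounded against its threshold gives Oakdale 2, Rivermont 7, Pinehurst 12 (total 21).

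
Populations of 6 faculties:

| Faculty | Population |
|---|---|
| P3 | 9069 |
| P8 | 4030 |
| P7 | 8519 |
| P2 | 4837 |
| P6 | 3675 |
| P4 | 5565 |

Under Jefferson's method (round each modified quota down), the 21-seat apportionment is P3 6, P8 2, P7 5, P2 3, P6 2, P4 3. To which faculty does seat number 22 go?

Priority for the next seat is population ÷ (current seats + 1).
Priorities: P3 1295.571, P8 1343.333, P7 1419.833, P2 1209.250, P6 1225.000, P4 1391.250.
Highest priority: P7.

P7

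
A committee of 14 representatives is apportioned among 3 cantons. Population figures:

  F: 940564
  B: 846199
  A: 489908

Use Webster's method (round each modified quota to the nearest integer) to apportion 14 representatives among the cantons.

F: 6, B: 5, A: 3

Standard divisor 2276671/14 ≈ 162619.357; standard quotas: F 5.784, B 5.204, A 3.013.
Rounding to the nearest integer gives F 6, B 5, A 3 — total 14, matching the house size, so no adjustment is needed.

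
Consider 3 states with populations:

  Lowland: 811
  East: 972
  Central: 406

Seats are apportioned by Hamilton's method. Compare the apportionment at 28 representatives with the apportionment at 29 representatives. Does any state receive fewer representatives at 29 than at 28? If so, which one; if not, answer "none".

At 28 seats: Lowland 10, East 13, Central 5.
At 29 seats: Lowland 11, East 13, Central 5.
No state's allocation decreased.

none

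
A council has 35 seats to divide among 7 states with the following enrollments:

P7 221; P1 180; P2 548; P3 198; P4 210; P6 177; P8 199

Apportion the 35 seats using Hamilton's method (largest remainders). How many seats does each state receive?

The standard divisor is 1733/35 ≈ 49.514.
Standard quotas: P7 4.463, P1 3.635, P2 11.068, P3 3.999, P4 4.241, P6 3.575, P8 4.019.
Lower quotas: P7 4, P1 3, P2 11, P3 3, P4 4, P6 3, P8 4 (sum 32, leaving 3 seats).
Remainders in descending order: P3 0.999, P1 0.635, P6 0.575, P7 0.463, P4 0.241, P2 0.068, P8 0.019.
Largest remainders: P3, P1, P6 receive the extra seats.

P7: 4; P1: 4; P2: 11; P3: 4; P4: 4; P6: 4; P8: 4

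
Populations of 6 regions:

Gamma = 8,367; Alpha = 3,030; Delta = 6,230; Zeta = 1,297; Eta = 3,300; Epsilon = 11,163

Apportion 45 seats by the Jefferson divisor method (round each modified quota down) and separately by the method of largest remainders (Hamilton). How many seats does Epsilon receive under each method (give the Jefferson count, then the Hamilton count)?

Jefferson: Gamma 12, Alpha 4, Delta 8, Zeta 1, Eta 4, Epsilon 16.
Hamilton: Gamma 11, Alpha 4, Delta 8, Zeta 2, Eta 5, Epsilon 15.
Epsilon gets 16 under Jefferson and 15 under Hamilton.

16 and 15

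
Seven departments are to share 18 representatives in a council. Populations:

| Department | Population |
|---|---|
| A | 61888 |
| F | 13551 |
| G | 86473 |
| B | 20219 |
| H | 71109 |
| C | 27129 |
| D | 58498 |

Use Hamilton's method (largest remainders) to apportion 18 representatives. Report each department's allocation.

The standard divisor is 338867/18 ≈ 18825.944.
Standard quotas: A 3.2874, F 0.7198, G 4.5933, B 1.0740, H 3.7772, C 1.4410, D 3.1073.
Lower quotas: A 3, F 0, G 4, B 1, H 3, C 1, D 3 (sum 15, leaving 3 seats).
Remainders in descending order: H 0.7772, F 0.7198, G 0.5933, C 0.4410, A 0.2874, D 0.1073, B 0.0740.
The surplus seats go to H, F, G.

A=3, F=1, G=5, B=1, H=4, C=1, D=3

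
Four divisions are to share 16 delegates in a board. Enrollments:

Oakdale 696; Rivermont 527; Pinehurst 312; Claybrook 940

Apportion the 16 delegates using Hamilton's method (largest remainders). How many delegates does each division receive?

Standard divisor: 2475 ÷ 16 ≈ 154.688.
Standard quotas: Oakdale 4.499, Rivermont 3.407, Pinehurst 2.017, Claybrook 6.077.
Lower quotas: Oakdale 4, Rivermont 3, Pinehurst 2, Claybrook 6 (sum 15, leaving 1 seat).
Remainders in descending order: Oakdale 0.499, Rivermont 0.407, Claybrook 0.077, Pinehurst 0.017.
Largest remainder: Oakdale receives the extra seat.

Oakdale 5, Rivermont 3, Pinehurst 2, Claybrook 6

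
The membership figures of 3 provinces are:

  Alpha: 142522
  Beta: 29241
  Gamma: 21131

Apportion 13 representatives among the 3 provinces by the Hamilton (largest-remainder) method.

Alpha 10, Beta 2, Gamma 1

Standard divisor: 192894 ÷ 13 = 14838.
Standard quotas: Alpha 9.6052, Beta 1.9707, Gamma 1.4241.
Lower quotas: Alpha 9, Beta 1, Gamma 1 (sum 11, leaving 2 seats).
Remainders in descending order: Beta 0.9707, Alpha 0.6052, Gamma 0.4241.
Largest remainders: Beta, Alpha receive the extra seats.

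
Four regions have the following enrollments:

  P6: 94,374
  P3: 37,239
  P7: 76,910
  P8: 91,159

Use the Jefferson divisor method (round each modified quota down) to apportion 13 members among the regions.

Standard divisor 299682/13 ≈ 23052.462; standard quotas: P6 4.094, P3 1.615, P7 3.336, P8 3.954.
Rounding down gives 4, 1, 3, 3 = 11 seats, so the divisor must be adjusted.
With modified divisor 19100: modified quotas P6 4.941, P3 1.950, P7 4.027, P8 4.773.
Rounding down: P6 4, P3 1, P7 4, P8 4 (total 13).

P6 4, P3 1, P7 4, P8 4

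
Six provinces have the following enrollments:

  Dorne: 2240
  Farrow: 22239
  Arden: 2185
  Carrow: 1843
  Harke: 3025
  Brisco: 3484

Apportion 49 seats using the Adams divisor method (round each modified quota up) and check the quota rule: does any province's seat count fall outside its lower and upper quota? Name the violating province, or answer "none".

Farrow

Standard quotas: Dorne 3.135, Farrow 31.120, Arden 3.058, Carrow 2.579, Harke 4.233, Brisco 4.875.
Adams allocation: Dorne 3, Farrow 30, Arden 3, Carrow 3, Harke 5, Brisco 5.
Farrow has quota 31.120 (lower 31, upper 32) but receives 30 — outside the quota interval.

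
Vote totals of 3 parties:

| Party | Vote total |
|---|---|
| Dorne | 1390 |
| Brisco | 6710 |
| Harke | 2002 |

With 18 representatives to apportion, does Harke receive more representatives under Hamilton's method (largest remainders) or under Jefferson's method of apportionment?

Hamilton

Hamilton: Dorne 2, Brisco 12, Harke 4.
Jefferson: Dorne 2, Brisco 13, Harke 3.
Harke gets 4 under Hamilton and 3 under Jefferson.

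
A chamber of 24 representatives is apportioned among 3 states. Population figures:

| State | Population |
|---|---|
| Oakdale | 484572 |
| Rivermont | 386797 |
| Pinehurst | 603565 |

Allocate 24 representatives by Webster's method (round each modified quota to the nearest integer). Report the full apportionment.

Standard divisor 1474934/24 ≈ 61455.583; standard quotas: Oakdale 7.885, Rivermont 6.294, Pinehurst 9.821.
Rounding to the nearest integer gives Oakdale 8, Rivermont 6, Pinehurst 10 — total 24, matching the house size, so no adjustment is needed.

Oakdale 8, Rivermont 6, Pinehurst 10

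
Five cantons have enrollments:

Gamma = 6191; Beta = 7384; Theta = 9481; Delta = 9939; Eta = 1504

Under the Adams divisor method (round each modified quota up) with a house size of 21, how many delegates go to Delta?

Standard divisor 34499/21 ≈ 1642.81; standard quotas: Gamma 3.769, Beta 4.495, Theta 5.771, Delta 6.050, Eta 0.916.
Rounding up gives 4, 5, 6, 7, 1 = 23 seats, so the divisor must be adjusted.
With modified divisor 1870: modified quotas Gamma 3.311, Beta 3.949, Theta 5.070, Delta 5.315, Eta 0.804.
Rounding up: Gamma 4, Beta 4, Theta 6, Delta 6, Eta 1 (total 21).
Delta receives 6.

6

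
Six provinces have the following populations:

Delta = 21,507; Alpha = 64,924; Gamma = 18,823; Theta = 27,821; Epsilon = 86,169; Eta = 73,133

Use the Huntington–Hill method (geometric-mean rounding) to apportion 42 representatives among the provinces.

Delta: 3; Alpha: 9; Gamma: 3; Theta: 4; Epsilon: 12; Eta: 11

With divisor 6936: modified quotas Delta 3.101, Alpha 9.360, Gamma 2.714, Theta 4.011, Epsilon 12.423, Eta 10.544.
Geometric-mean thresholds: Delta √(3·4)=3.464, Alpha √(9·10)=9.487, Gamma √(2·3)=2.449, Theta √(4·5)=4.472, Epsilon √(12·13)=12.490, Eta √(10·11)=10.488.
Each quota rounded against its threshold gives Delta 3, Alpha 9, Gamma 3, Theta 4, Epsilon 12, Eta 11 (total 42).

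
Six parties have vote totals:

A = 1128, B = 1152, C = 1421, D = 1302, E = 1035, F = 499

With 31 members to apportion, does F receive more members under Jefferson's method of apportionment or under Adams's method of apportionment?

Adams

Jefferson: A 5, B 6, C 7, D 6, E 5, F 2.
Adams: A 5, B 5, C 7, D 6, E 5, F 3.
F gets 2 under Jefferson and 3 under Adams.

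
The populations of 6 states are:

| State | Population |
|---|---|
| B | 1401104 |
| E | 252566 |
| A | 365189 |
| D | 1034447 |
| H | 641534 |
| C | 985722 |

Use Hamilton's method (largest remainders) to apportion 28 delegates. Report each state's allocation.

B: 8, E: 2, A: 2, D: 6, H: 4, C: 6

Standard divisor: 4680562 ÷ 28 ≈ 167162.929.
Standard quotas: B 8.3817, E 1.5109, A 2.1846, D 6.1883, H 3.8378, C 5.8968.
Lower quotas: B 8, E 1, A 2, D 6, H 3, C 5 (sum 25, leaving 3 seats).
Remainders in descending order: C 0.8968, H 0.8378, E 0.5109, B 0.3817, D 0.1883, A 0.1846.
Largest remainders: C, H, E receive the extra seats.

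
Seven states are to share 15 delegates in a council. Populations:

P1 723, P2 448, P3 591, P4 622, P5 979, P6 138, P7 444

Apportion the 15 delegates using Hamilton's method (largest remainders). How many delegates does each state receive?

P1: 3, P2: 2, P3: 2, P4: 2, P5: 4, P6: 0, P7: 2

Standard divisor: 3945 ÷ 15 = 263.
Standard quotas: P1 2.749, P2 1.703, P3 2.247, P4 2.365, P5 3.722, P6 0.525, P7 1.688.
Lower quotas: P1 2, P2 1, P3 2, P4 2, P5 3, P6 0, P7 1 (sum 11, leaving 4 seats).
Remainders in descending order: P1 0.749, P5 0.722, P2 0.703, P7 0.688, P6 0.525, P4 0.365, P3 0.247.
The surplus seats go to P1, P5, P2, P7.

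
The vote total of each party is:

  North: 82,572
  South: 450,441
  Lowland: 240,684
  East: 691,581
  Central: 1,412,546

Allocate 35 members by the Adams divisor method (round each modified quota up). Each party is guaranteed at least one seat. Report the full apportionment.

North 1, South 6, Lowland 3, East 8, Central 17

Standard divisor 2877824/35 ≈ 82223.543; standard quotas: North 1.004, South 5.478, Lowland 2.927, East 8.411, Central 17.179.
Rounding up gives 2, 6, 3, 9, 18 = 38 seats, so the divisor must be adjusted.
With modified divisor 87400: modified quotas North 0.945, South 5.154, Lowland 2.754, East 7.913, Central 16.162.
Rounding up: North 1, South 6, Lowland 3, East 8, Central 17 (total 35).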